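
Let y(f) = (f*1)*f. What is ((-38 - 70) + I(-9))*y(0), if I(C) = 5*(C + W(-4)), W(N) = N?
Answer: 0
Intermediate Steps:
I(C) = -20 + 5*C (I(C) = 5*(C - 4) = 5*(-4 + C) = -20 + 5*C)
y(f) = f² (y(f) = f*f = f²)
((-38 - 70) + I(-9))*y(0) = ((-38 - 70) + (-20 + 5*(-9)))*0² = (-108 + (-20 - 45))*0 = (-108 - 65)*0 = -173*0 = 0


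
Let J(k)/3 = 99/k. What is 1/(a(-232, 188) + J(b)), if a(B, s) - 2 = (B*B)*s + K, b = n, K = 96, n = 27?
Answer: 1/10119021 ≈ 9.8824e-8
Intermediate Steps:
b = 27
J(k) = 297/k (J(k) = 3*(99/k) = 297/k)
a(B, s) = 98 + s*B**2 (a(B, s) = 2 + ((B*B)*s + 96) = 2 + (B**2*s + 96) = 2 + (s*B**2 + 96) = 2 + (96 + s*B**2) = 98 + s*B**2)
1/(a(-232, 188) + J(b)) = 1/((98 + 188*(-232)**2) + 297/27) = 1/((98 + 188*53824) + 297*(1/27)) = 1/((98 + 10118912) + 11) = 1/(10119010 + 11) = 1/10119021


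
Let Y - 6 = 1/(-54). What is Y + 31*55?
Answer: 92393/54 ≈ 1711.0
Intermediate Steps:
Y = 323/54 (Y = 6 + 1/(-54) = 6 - 1/54 = 323/54 ≈ 5.9815)
Y + 31*55 = 323/54 + 31*55 = 323/54 + 1705 = 92393/54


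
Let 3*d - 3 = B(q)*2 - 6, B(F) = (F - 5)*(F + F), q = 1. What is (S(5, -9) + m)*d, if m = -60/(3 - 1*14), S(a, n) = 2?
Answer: -1558/33 ≈ -47.212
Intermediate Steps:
B(F) = 2*F*(-5 + F) (B(F) = (-5 + F)*(2*F) = 2*F*(-5 + F))
m = 60/11 (m = -60/(3 - 14) = -60/(-11) = -60*(-1/11) = 60/11 ≈ 5.4545)
d = -19/3 (d = 1 + ((2*1*(-5 + 1))*2 - 6)/3 = 1 + ((2*1*(-4))*2 - 6)/3 = 1 + (-8*2 - 6)/3 = 1 + (-16 - 6)/3 = 1 + (⅓)*(-22) = 1 - 22/3 = -19/3 ≈ -6.3333)
(S(5, -9) + m)*d = (2 + 60/11)*(-19/3) = (82/11)*(-19/3) = -1558/33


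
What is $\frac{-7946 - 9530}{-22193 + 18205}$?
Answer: $\frac{4369}{997} \approx 4.3821$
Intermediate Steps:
$\frac{-7946 - 9530}{-22193 + 18205} = - \frac{17476}{-3988} = \left(-17476\right) \left(- \frac{1}{3988}\right) = \frac{4369}{997}$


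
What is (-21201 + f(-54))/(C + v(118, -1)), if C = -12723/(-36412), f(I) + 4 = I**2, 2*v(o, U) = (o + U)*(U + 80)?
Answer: -665939068/168290781 ≈ -3.9571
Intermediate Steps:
v(o, U) = (80 + U)*(U + o)/2 (v(o, U) = ((o + U)*(U + 80))/2 = ((U + o)*(80 + U))/2 = ((80 + U)*(U + o))/2 = (80 + U)*(U + o)/2)
f(I) = -4 + I**2
C = 12723/36412 (C = -12723*(-1/36412) = 12723/36412 ≈ 0.34942)
(-21201 + f(-54))/(C + v(118, -1)) = (-21201 + (-4 + (-54)**2))/(12723/36412 + ((1/2)*(-1)**2 + 40*(-1) + 40*118 + (1/2)*(-1)*118)) = (-21201 + (-4 + 2916))/(12723/36412 + ((1/2)*1 - 40 + 4720 - 59)) = (-21201 + 2912)/(12723/36412 + (1/2 - 40 + 4720 - 59)) = -18289/(12723/36412 + 9243/2) = -18289/168290781/36412 = -18289*36412/168290781 = -665939068/168290781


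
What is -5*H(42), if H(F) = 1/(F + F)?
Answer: -5/84 ≈ -0.059524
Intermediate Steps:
H(F) = 1/(2*F)
-5*H(42) = -5/(2*42) = -5*1/84 = -5/84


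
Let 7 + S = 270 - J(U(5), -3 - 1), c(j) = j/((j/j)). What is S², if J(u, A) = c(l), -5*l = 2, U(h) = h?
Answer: 1734489/25 ≈ 69380.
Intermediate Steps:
l = -⅖ (l = -⅕*2 = -⅖ ≈ -0.40000)
c(j) = j (c(j) = j/1 = j*1 = j)
J(u, A) = -⅖
S = 1317/5 (S = -7 + (270 - 1*(-⅖)) = -7 + (270 + ⅖) = -7 + 1352/5 = 1317/5 ≈ 263.40)
S² = (1317/5)² = 1734489/25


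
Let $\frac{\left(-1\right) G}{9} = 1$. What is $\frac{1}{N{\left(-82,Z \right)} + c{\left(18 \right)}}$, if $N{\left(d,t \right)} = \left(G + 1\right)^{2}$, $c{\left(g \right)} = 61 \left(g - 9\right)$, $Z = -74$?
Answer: $\frac{1}{613} \approx 0.0016313$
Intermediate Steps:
$G = -9$ ($G = \left(-9\right) 1 = -9$)
$c{\left(g \right)} = -549 + 61 g$ ($c{\left(g \right)} = 61 \left(-9 + g\right) = -549 + 61 g$)
$N{\left(d,t \right)} = 64$ ($N{\left(d,t \right)} = \left(-9 + 1\right)^{2} = \left(-8\right)^{2} = 64$)
$\frac{1}{N{\left(-82,Z \right)} + c{\left(18 \right)}} = \frac{1}{64 + \left(-549 + 61 \cdot 18\right)} = \frac{1}{64 + \left(-549 + 1098\right)} = \frac{1}{64 + 549} = \frac{1}{613}$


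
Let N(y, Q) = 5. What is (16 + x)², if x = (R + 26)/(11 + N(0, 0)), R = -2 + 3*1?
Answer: 80089/256 ≈ 312.85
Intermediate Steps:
R = 1 (R = -2 + 3 = 1)
x = 27/16 (x = (1 + 26)/(11 + 5) = 27/16 ≈ 1.6875)
(16 + x)² = (16 + 27/16)² = (283/16)² = 80089/256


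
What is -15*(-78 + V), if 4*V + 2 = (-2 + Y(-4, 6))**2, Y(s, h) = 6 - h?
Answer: 2325/2 ≈ 1162.5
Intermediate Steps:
V = 1/2 (V = -1/2 + (-2 + (6 - 1*6))**2/4 = -1/2 + (-2 + (6 - 6))**2/4 = -1/2 + (-2 + 0)**2/4 = -1/2 + (1/4)*(-2)**2 = -1/2 + (1/4)*4 = -1/2 + 1 = 1/2 ≈ 0.50000)
-15*(-78 + V) = -15*(-78 + 1/2) = -15*(-155/2) = 2325/2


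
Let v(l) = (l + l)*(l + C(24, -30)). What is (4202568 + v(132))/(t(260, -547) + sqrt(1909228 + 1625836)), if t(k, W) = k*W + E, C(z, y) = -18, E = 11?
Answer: -601922914776/20219864617 - 8465328*sqrt(883766)/20219864617 ≈ -30.162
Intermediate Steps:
t(k, W) = 11 + W*k (t(k, W) = k*W + 11 = W*k + 11 = 11 + W*k)
v(l) = 2*l*(-18 + l) (v(l) = (l + l)*(l - 18) = (2*l)*(-18 + l) = 2*l*(-18 + l))
(4202568 + v(132))/(t(260, -547) + sqrt(1909228 + 1625836)) = (4202568 + 2*132*(-18 + 132))/((11 - 547*260) + sqrt(1909228 + 1625836)) = (4202568 + 2*132*114)/((11 - 142220) + sqrt(3535064)) = (4202568 + 30096)/(-142209 + 2*sqrt(883766)) = 4232664/(-142209 + 2*sqrt(883766))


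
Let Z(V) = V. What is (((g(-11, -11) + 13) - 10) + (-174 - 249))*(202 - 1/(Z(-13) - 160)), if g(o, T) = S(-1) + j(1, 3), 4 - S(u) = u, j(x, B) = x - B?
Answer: -14572899/173 ≈ -84236.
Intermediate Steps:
S(u) = 4 - u
g(o, T) = 3 (g(o, T) = (4 - 1*(-1)) + (1 - 1*3) = (4 + 1) + (1 - 3) = 5 - 2 = 3)
(((g(-11, -11) + 13) - 10) + (-174 - 249))*(202 - 1/(Z(-13) - 160)) = (((3 + 13) - 10) + (-174 - 249))*(202 - 1/(-13 - 160)) = ((16 - 10) - 423)*(202 - 1/(-173)) = (6 - 423)*(202 - 1*(-1/173)) = -417*(202 + 1/173) = -417*34947/173 = -14572899/173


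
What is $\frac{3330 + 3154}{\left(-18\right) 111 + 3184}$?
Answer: $\frac{3242}{593} \approx 5.4671$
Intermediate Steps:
$\frac{3330 + 3154}{\left(-18\right) 111 + 3184} = \frac{6484}{-1998 + 3184} = \frac{6484}{1186} = 6484 \cdot \frac{1}{1186} = \frac{3242}{593}$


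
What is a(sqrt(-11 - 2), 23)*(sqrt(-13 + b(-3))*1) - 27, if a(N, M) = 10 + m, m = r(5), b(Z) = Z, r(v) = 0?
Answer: -27 + 40*I ≈ -27.0 + 40.0*I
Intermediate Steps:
m = 0
a(N, M) = 10 (a(N, M) = 10 + 0 = 10)
a(sqrt(-11 - 2), 23)*(sqrt(-13 + b(-3))*1) - 27 = 10*(sqrt(-13 - 3)*1) - 27 = 10*(sqrt(-16)*1) - 27 = 10*((4*I)*1) - 27 = 10*(4*I) - 27 = 40*I - 27 = -27 + 40*I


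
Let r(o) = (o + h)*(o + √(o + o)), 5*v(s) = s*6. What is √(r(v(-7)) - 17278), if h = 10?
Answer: √(-432286 + 16*I*√105)/5 ≈ 0.024936 + 131.5*I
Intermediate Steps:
v(s) = 6*s/5 (v(s) = (s*6)/5 = (6*s)/5 = 6*s/5)
r(o) = (10 + o)*(o + √2*√o) (r(o) = (o + 10)*(o + √(o + o)) = (10 + o)*(o + √(2*o)) = (10 + o)*(o + √2*√o))
√(r(v(-7)) - 17278) = √((((6/5)*(-7))² + 10*((6/5)*(-7)) + √2*((6/5)*(-7))^(3/2) + 10*√2*√((6/5)*(-7))) - 17278) = √(((-42/5)² + 10*(-42/5) + √2*(-42/5)^(3/2) + 10*√2*√(-42/5)) - 17278) = √((1764/25 - 84 + √2*(-42*I*√210/25) + 10*√2*(I*√210/5)) - 17278) = √((1764/25 - 84 - 84*I*√105/25 + 4*I*√105) - 17278) = √((-336/25 + 16*I*√105/25) - 17278) = √(-432286/25 + 16*I*√105/25)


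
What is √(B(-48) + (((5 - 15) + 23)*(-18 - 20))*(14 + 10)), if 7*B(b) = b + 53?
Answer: I*√580909/7 ≈ 108.88*I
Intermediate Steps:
B(b) = 53/7 + b/7 (B(b) = (b + 53)/7 = (53 + b)/7 = 53/7 + b/7)
√(B(-48) + (((5 - 15) + 23)*(-18 - 20))*(14 + 10)) = √((53/7 + (⅐)*(-48)) + (((5 - 15) + 23)*(-18 - 20))*(14 + 10)) = √((53/7 - 48/7) + ((-10 + 23)*(-38))*24) = √(5/7 + (13*(-38))*24) = √(5/7 - 494*24) = √(5/7 - 11856) = √(-82987/7) = I*√580909/7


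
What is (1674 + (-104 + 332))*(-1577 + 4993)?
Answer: 6497232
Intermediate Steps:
(1674 + (-104 + 332))*(-1577 + 4993) = (1674 + 228)*3416 = 1902*3416 = 6497232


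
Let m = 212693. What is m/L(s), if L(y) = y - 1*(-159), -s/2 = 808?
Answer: -212693/1457 ≈ -145.98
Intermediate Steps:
s = -1616 (s = -2*808 = -1616)
L(y) = 159 + y (L(y) = y + 159 = 159 + y)
m/L(s) = 212693/(159 - 1616) = 212693/(-1457) = 212693*(-1/1457) = -212693/1457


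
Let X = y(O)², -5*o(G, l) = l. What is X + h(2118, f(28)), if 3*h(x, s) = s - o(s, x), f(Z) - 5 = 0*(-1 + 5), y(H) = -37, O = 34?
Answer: 22678/15 ≈ 1511.9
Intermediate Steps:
o(G, l) = -l/5
f(Z) = 5 (f(Z) = 5 + 0*(-1 + 5) = 5 + 0*4 = 5 + 0 = 5)
h(x, s) = s/3 + x/15 (h(x, s) = (s - (-1)*x/5)/3 = (s + x/5)/3 = s/3 + x/15)
X = 1369 (X = (-37)² = 1369)
X + h(2118, f(28)) = 1369 + ((⅓)*5 + (1/15)*2118) = 1369 + (5/3 + 706/5) = 1369 + 2143/15 = 22678/15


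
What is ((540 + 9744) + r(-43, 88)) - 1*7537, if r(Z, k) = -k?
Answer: 2659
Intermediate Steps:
((540 + 9744) + r(-43, 88)) - 1*7537 = ((540 + 9744) - 1*88) - 1*7537 = (10284 - 88) - 7537 = 10196 - 7537 = 2659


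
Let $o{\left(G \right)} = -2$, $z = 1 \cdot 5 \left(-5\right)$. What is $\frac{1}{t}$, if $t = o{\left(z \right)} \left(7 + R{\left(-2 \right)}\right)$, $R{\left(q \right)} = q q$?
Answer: $- \frac{1}{22} \approx -0.045455$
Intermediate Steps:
$R{\left(q \right)} = q^{2}$
$z = -25$ ($z = 5 \left(-5\right) = -25$)
$t = -22$ ($t = - 2 \left(7 + \left(-2\right)^{2}\right) = - 2 \left(7 + 4\right) = \left(-2\right) 11 = -22$)
$\frac{1}{t} = \frac{1}{-22} = - \frac{1}{22}$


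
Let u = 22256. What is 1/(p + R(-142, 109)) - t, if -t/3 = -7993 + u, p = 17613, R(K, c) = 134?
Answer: 759376384/17747 ≈ 42789.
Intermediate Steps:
t = -42789 (t = -3*(-7993 + 22256) = -3*14263 = -42789)
1/(p + R(-142, 109)) - t = 1/(17613 + 134) - 1*(-42789) = 1/17747 + 42789 = 759376384/17747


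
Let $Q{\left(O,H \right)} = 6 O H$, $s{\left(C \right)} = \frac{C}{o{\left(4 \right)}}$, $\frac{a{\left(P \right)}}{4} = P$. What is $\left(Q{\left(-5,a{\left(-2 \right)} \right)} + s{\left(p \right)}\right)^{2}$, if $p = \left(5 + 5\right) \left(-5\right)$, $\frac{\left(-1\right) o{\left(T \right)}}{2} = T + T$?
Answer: $\frac{3783025}{64} \approx 59110.0$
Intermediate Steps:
$o{\left(T \right)} = - 4 T$ ($o{\left(T \right)} = - 2 \left(T + T\right) = - 2 \cdot 2 T = - 4 T$)
$a{\left(P \right)} = 4 P$
$p = -50$ ($p = 10 \left(-5\right) = -50$)
$s{\left(C \right)} = - \frac{C}{16}$ ($s{\left(C \right)} = \frac{C}{\left(-4\right) 4} = \frac{C}{-16} = C \left(- \frac{1}{16}\right) = - \frac{C}{16}$)
$Q{\left(O,H \right)} = 6 H O$
$\left(Q{\left(-5,a{\left(-2 \right)} \right)} + s{\left(p \right)}\right)^{2} = \left(6 \cdot 4 \left(-2\right) \left(-5\right) - - \frac{25}{8}\right)^{2} = \left(6 \left(-8\right) \left(-5\right) + \frac{25}{8}\right)^{2} = \left(240 + \frac{25}{8}\right)^{2} = \left(\frac{1945}{8}\right)^{2} = \frac{3783025}{64}$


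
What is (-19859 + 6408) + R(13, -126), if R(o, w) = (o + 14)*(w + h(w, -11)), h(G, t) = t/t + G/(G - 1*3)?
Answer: -722384/43 ≈ -16800.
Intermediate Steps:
h(G, t) = 1 + G/(-3 + G) (h(G, t) = 1 + G/(G - 3) = 1 + G/(-3 + G))
R(o, w) = (14 + o)*(w + (-3 + 2*w)/(-3 + w)) (R(o, w) = (o + 14)*(w + (-3 + 2*w)/(-3 + w)) = (14 + o)*(w + (-3 + 2*w)/(-3 + w)))
(-19859 + 6408) + R(13, -126) = (-19859 + 6408) + (-42 + 28*(-126) + 13*(-3 + 2*(-126)) - 126*(-3 - 126)*(14 + 13))/(-3 - 126) = -13451 + (-42 - 3528 + 13*(-3 - 252) - 126*(-129)*27)/(-129) = -13451 - (-42 - 3528 + 13*(-255) + 438858)/129 = -13451 - (-42 - 3528 - 3315 + 438858)/129 = -13451 - 1/129*431973 = -13451 - 143991/43 = -722384/43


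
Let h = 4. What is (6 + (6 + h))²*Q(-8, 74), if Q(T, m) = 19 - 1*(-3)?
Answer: 5632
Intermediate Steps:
Q(T, m) = 22 (Q(T, m) = 19 + 3 = 22)
(6 + (6 + h))²*Q(-8, 74) = (6 + (6 + 4))²*22 = (6 + 10)²*22 = 16²*22 = 256*22 = 5632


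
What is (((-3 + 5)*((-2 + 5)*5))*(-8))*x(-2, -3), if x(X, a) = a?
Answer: 720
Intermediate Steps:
(((-3 + 5)*((-2 + 5)*5))*(-8))*x(-2, -3) = (((-3 + 5)*((-2 + 5)*5))*(-8))*(-3) = ((2*(3*5))*(-8))*(-3) = ((2*15)*(-8))*(-3) = (30*(-8))*(-3) = -240*(-3) = 720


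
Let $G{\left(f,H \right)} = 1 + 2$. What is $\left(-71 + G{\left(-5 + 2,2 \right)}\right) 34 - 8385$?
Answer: $-10697$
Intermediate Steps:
$G{\left(f,H \right)} = 3$
$\left(-71 + G{\left(-5 + 2,2 \right)}\right) 34 - 8385 = \left(-71 + 3\right) 34 - 8385 = \left(-68\right) 34 - 8385 = -2312 - 8385 = -10697$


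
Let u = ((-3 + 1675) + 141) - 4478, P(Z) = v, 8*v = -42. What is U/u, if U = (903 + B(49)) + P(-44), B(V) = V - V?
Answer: -3591/10660 ≈ -0.33687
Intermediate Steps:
v = -21/4 (v = (⅛)*(-42) = -21/4 ≈ -5.2500)
P(Z) = -21/4
B(V) = 0
u = -2665 (u = (1672 + 141) - 4478 = 1813 - 4478 = -2665)
U = 3591/4 (U = (903 + 0) - 21/4 = 903 - 21/4 = 3591/4 ≈ 897.75)
U/u = (3591/4)/(-2665) = (3591/4)*(-1/2665) = -3591/10660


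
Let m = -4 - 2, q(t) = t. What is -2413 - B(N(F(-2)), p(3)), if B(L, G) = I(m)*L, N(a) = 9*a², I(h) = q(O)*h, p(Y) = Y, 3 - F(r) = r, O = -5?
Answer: -9163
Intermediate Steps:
F(r) = 3 - r
m = -6
I(h) = -5*h
B(L, G) = 30*L (B(L, G) = (-5*(-6))*L = 30*L)
-2413 - B(N(F(-2)), p(3)) = -2413 - 30*9*(3 - 1*(-2))² = -2413 - 30*9*(3 + 2)² = -2413 - 30*9*5² = -2413 - 30*9*25 = -2413 - 30*225 = -2413 - 1*6750 = -2413 - 6750 = -9163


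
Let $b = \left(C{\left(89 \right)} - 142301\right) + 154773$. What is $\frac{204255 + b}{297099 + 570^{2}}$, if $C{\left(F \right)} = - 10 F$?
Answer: $\frac{215837}{621999} \approx 0.34701$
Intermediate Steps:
$b = 11582$ ($b = \left(\left(-10\right) 89 - 142301\right) + 154773 = \left(-890 - 142301\right) + 154773 = -143191 + 154773 = 11582$)
$\frac{204255 + b}{297099 + 570^{2}} = \frac{204255 + 11582}{297099 + 570^{2}} = \frac{215837}{297099 + 324900} = \frac{215837}{621999}$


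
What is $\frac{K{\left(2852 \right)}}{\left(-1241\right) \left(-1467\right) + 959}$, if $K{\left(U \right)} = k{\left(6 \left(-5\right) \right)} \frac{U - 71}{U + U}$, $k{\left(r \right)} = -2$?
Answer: $- \frac{2781}{5194935112} \approx -5.3533 \cdot 10^{-7}$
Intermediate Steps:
$K{\left(U \right)} = - \frac{-71 + U}{U}$ ($K{\left(U \right)} = - 2 \frac{U - 71}{U + U} = - 2 \frac{-71 + U}{2 U} = - \frac{-71 + U}{U}$)
$\frac{K{\left(2852 \right)}}{\left(-1241\right) \left(-1467\right) + 959} = \frac{\frac{1}{2852} \left(71 - 2852\right)}{\left(-1241\right) \left(-1467\right) + 959} = \frac{\frac{1}{2852} \left(71 - 2852\right)}{1820547 + 959} = \frac{\frac{1}{2852} \left(-2781\right)}{1821506} = \left(- \frac{2781}{2852}\right) \frac{1}{1821506} = - \frac{2781}{5194935112}$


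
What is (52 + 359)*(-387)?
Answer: -159057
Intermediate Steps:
(52 + 359)*(-387) = 411*(-387) = -159057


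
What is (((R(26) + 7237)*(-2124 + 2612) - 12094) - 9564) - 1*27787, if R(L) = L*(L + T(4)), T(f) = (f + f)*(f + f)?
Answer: 4624131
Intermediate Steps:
T(f) = 4*f² (T(f) = (2*f)*(2*f) = 4*f²)
R(L) = L*(64 + L) (R(L) = L*(L + 4*4²) = L*(L + 4*16) = L*(L + 64) = L*(64 + L))
(((R(26) + 7237)*(-2124 + 2612) - 12094) - 9564) - 1*27787 = (((26*(64 + 26) + 7237)*(-2124 + 2612) - 12094) - 9564) - 1*27787 = (((26*90 + 7237)*488 - 12094) - 9564) - 27787 = (((2340 + 7237)*488 - 12094) - 9564) - 27787 = ((9577*488 - 12094) - 9564) - 27787 = ((4673576 - 12094) - 9564) - 27787 = (4661482 - 9564) - 27787 = 4651918 - 27787 = 4624131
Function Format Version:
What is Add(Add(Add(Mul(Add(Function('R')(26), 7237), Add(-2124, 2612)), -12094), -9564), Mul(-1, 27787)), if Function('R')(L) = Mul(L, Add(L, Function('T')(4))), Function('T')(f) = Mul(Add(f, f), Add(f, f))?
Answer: 4624131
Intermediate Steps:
Function('T')(f) = Mul(4, Pow(f, 2)) (Function('T')(f) = Mul(Mul(2, f), Mul(2, f)) = Mul(4, Pow(f, 2)))
Function('R')(L) = Mul(L, Add(64, L)) (Function('R')(L) = Mul(L, Add(L, Mul(4, Pow(4, 2)))) = Mul(L, Add(L, Mul(4, 16))) = Mul(L, Add(L, 64)) = Mul(L, Add(64, L)))
Add(Add(Add(Mul(Add(Function('R')(26), 7237), Add(-2124, 2612)), -12094), -9564), Mul(-1, 27787)) = Add(Add(Add(Mul(Add(Mul(26, Add(64, 26)), 7237), Add(-2124, 2612)), -12094), -9564), Mul(-1, 27787)) = Add(Add(Add(Mul(Add(Mul(26, 90), 7237), 488), -12094), -9564), -27787) = Add(Add(Add(Mul(Add(2340, 7237), 488), -12094), -9564), -27787) = Add(Add(Add(Mul(9577, 488), -12094), -9564), -27787) = Add(Add(Add(4673576, -12094), -9564), -27787) = Add(Add(4661482, -9564), -27787) = Add(4651918, -27787) = 4624131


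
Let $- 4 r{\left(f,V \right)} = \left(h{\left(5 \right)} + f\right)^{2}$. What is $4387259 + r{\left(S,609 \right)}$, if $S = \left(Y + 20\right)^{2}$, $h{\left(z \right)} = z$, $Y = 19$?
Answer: $3805090$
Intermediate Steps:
$S = 1521$ ($S = \left(19 + 20\right)^{2} = 39^{2} = 1521$)
$r{\left(f,V \right)} = - \frac{\left(5 + f\right)^{2}}{4}$
$4387259 + r{\left(S,609 \right)} = 4387259 - \frac{\left(5 + 1521\right)^{2}}{4} = 4387259 - \frac{1526^{2}}{4} = 4387259 - 582169 = 3805090$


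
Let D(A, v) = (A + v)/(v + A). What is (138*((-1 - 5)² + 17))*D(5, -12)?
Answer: 7314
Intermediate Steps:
D(A, v) = 1 (D(A, v) = (A + v)/(A + v) = 1)
(138*((-1 - 5)² + 17))*D(5, -12) = (138*((-1 - 5)² + 17))*1 = (138*((-6)² + 17))*1 = (138*(36 + 17))*1 = (138*53)*1 = 7314*1 = 7314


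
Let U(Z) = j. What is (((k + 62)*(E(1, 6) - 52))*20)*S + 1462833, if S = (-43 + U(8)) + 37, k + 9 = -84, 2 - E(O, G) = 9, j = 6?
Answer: 1462833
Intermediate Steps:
E(O, G) = -7 (E(O, G) = 2 - 1*9 = 2 - 9 = -7)
U(Z) = 6
k = -93 (k = -9 - 84 = -93)
S = 0 (S = (-43 + 6) + 37 = -37 + 37 = 0)
(((k + 62)*(E(1, 6) - 52))*20)*S + 1462833 = (((-93 + 62)*(-7 - 52))*20)*0 + 1462833 = (-31*(-59)*20)*0 + 1462833 = (1829*20)*0 + 1462833 = 36580*0 + 1462833 = 0 + 1462833 = 1462833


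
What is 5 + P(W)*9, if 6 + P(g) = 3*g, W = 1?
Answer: -22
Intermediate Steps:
P(g) = -6 + 3*g
5 + P(W)*9 = 5 + (-6 + 3*1)*9 = 5 + (-6 + 3)*9 = 5 - 3*9 = 5 - 27 = -22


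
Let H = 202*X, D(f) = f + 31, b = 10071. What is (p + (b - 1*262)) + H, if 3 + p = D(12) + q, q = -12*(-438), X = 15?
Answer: 18135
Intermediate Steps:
D(f) = 31 + f
H = 3030 (H = 202*15 = 3030)
q = 5256
p = 5296 (p = -3 + ((31 + 12) + 5256) = -3 + (43 + 5256) = -3 + 5299 = 5296)
(p + (b - 1*262)) + H = (5296 + (10071 - 1*262)) + 3030 = (5296 + (10071 - 262)) + 3030 = (5296 + 9809) + 3030 = 15105 + 3030 = 18135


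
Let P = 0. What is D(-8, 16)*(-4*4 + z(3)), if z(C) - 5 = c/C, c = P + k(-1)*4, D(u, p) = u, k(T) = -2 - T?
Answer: 296/3 ≈ 98.667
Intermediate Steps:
c = -4 (c = 0 + (-2 - 1*(-1))*4 = 0 + (-2 + 1)*4 = 0 - 1*4 = 0 - 4 = -4)
z(C) = 5 - 4/C
D(-8, 16)*(-4*4 + z(3)) = -8*(-4*4 + (5 - 4/3)) = -8*(-16 + (5 - 4*⅓)) = -8*(-16 + (5 - 4/3)) = -8*(-16 + 11/3) = -8*(-37/3) = 296/3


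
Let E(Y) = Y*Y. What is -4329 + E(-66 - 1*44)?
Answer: 7771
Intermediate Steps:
E(Y) = Y²
-4329 + E(-66 - 1*44) = -4329 + (-66 - 1*44)² = -4329 + (-66 - 44)² = -4329 + (-110)² = -4329 + 12100 = 7771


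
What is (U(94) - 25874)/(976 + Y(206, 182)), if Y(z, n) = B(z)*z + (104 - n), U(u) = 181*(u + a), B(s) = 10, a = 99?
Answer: 9059/2958 ≈ 3.0625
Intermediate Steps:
U(u) = 17919 + 181*u (U(u) = 181*(u + 99) = 181*(99 + u) = 17919 + 181*u)
Y(z, n) = 104 - n + 10*z (Y(z, n) = 10*z + (104 - n) = 104 - n + 10*z)
(U(94) - 25874)/(976 + Y(206, 182)) = ((17919 + 181*94) - 25874)/(976 + (104 - 1*182 + 10*206)) = ((17919 + 17014) - 25874)/(976 + (104 - 182 + 2060)) = (34933 - 25874)/(976 + 1982) = 9059/2958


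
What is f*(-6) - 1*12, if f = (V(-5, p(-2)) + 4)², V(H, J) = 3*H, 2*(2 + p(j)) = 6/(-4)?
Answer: -738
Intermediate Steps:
p(j) = -11/4 (p(j) = -2 + (6/(-4))/2 = -2 + (6*(-¼))/2 = -2 + (½)*(-3/2) = -2 - ¾ = -11/4)
f = 121 (f = (3*(-5) + 4)² = (-15 + 4)² = (-11)² = 121)
f*(-6) - 1*12 = 121*(-6) - 1*12 = -726 - 12 = -738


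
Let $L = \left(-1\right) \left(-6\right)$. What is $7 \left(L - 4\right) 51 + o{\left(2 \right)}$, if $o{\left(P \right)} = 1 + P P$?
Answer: $719$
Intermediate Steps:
$L = 6$
$o{\left(P \right)} = 1 + P^{2}$
$7 \left(L - 4\right) 51 + o{\left(2 \right)} = 7 \left(6 - 4\right) 51 + \left(1 + 2^{2}\right) = 7 \cdot 2 \cdot 51 + \left(1 + 4\right) = 14 \cdot 51 + 5 = 714 + 5 = 719$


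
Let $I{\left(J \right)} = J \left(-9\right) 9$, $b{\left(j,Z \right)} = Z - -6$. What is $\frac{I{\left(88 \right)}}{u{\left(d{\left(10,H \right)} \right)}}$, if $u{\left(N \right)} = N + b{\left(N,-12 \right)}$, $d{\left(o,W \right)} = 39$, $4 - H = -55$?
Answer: $-216$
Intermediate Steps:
$H = 59$ ($H = 4 - -55 = 4 + 55 = 59$)
$b{\left(j,Z \right)} = 6 + Z$ ($b{\left(j,Z \right)} = Z + 6 = 6 + Z$)
$I{\left(J \right)} = - 81 J$ ($I{\left(J \right)} = - 9 J 9 = - 81 J$)
$u{\left(N \right)} = -6 + N$ ($u{\left(N \right)} = N + \left(6 - 12\right) = N - 6 = -6 + N$)
$\frac{I{\left(88 \right)}}{u{\left(d{\left(10,H \right)} \right)}} = \frac{\left(-81\right) 88}{-6 + 39} = - \frac{7128}{33} = \left(-7128\right) \frac{1}{33} = -216$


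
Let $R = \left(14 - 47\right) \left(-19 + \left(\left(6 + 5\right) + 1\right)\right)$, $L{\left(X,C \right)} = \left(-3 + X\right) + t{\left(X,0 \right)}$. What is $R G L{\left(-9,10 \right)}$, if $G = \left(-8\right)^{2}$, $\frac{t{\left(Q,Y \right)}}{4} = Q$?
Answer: $-709632$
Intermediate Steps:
$t{\left(Q,Y \right)} = 4 Q$
$L{\left(X,C \right)} = -3 + 5 X$ ($L{\left(X,C \right)} = \left(-3 + X\right) + 4 X = -3 + 5 X$)
$R = 231$ ($R = - 33 \left(-19 + \left(11 + 1\right)\right) = - 33 \left(-19 + 12\right) = \left(-33\right) \left(-7\right) = 231$)
$G = 64$
$R G L{\left(-9,10 \right)} = 231 \cdot 64 \left(-3 + 5 \left(-9\right)\right) = 14784 \left(-3 - 45\right) = 14784 \left(-48\right) = -709632$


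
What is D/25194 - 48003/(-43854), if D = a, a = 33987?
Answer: 74995930/30690491 ≈ 2.4436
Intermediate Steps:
D = 33987
D/25194 - 48003/(-43854) = 33987/25194 - 48003/(-43854) = 33987*(1/25194) - 48003*(-1/43854) = 11329/8398 + 16001/14618 = 74995930/30690491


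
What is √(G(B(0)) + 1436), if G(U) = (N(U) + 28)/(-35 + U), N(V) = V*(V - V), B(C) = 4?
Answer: 2*√344782/31 ≈ 37.883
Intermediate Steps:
N(V) = 0 (N(V) = V*0 = 0)
G(U) = 28/(-35 + U) (G(U) = (0 + 28)/(-35 + U) = 28/(-35 + U))
√(G(B(0)) + 1436) = √(28/(-35 + 4) + 1436) = √(28/(-31) + 1436) = √(28*(-1/31) + 1436) = √(-28/31 + 1436) = √(44488/31) = 2*√344782/31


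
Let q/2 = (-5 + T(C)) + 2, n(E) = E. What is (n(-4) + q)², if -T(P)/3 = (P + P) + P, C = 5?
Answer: 10000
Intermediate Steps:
T(P) = -9*P (T(P) = -3*((P + P) + P) = -3*(2*P + P) = -9*P)
q = -96 (q = 2*((-5 - 9*5) + 2) = 2*((-5 - 45) + 2) = 2*(-50 + 2) = 2*(-48) = -96)
(n(-4) + q)² = (-4 - 96)² = (-100)² = 10000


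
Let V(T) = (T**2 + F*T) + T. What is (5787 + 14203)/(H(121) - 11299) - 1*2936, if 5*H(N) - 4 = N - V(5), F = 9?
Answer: -33164494/11289 ≈ -2937.8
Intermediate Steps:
V(T) = T**2 + 10*T (V(T) = (T**2 + 9*T) + T = T**2 + 10*T)
H(N) = -71/5 + N/5 (H(N) = 4/5 + (N - 5*(10 + 5))/5 = 4/5 + (N - 5*15)/5 = 4/5 + (N - 1*75)/5 = 4/5 + (N - 75)/5 = 4/5 + (-75 + N)/5 = 4/5 + (-15 + N/5) = -71/5 + N/5)
(5787 + 14203)/(H(121) - 11299) - 1*2936 = (5787 + 14203)/((-71/5 + (1/5)*121) - 11299) - 1*2936 = 19990/((-71/5 + 121/5) - 11299) - 2936 = 19990/(10 - 11299) - 2936 = 19990/(-11289) - 2936 = 19990*(-1/11289) - 2936 = -19990/11289 - 2936 = -33164494/11289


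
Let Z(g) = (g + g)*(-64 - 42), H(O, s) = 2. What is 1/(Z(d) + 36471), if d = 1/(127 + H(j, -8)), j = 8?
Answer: 129/4704547 ≈ 2.7420e-5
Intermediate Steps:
d = 1/129 (d = 1/(127 + 2) = 1/129 ≈ 0.0077519)
Z(g) = -212*g (Z(g) = (2*g)*(-106) = -212*g)
1/(Z(d) + 36471) = 1/(-212*1/129 + 36471) = 1/(-212/129 + 36471) = 1/(4704547/129) = 129/4704547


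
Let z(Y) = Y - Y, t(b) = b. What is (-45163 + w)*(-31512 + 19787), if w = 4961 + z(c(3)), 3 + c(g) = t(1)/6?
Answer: 471368450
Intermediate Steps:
c(g) = -17/6 (c(g) = -3 + 1/6 = -3 + 1*(⅙) = -3 + ⅙ = -17/6)
z(Y) = 0
w = 4961 (w = 4961 + 0 = 4961)
(-45163 + w)*(-31512 + 19787) = (-45163 + 4961)*(-31512 + 19787) = -40202*(-11725) = 471368450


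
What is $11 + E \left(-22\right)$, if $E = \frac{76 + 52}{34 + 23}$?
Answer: $- \frac{2189}{57} \approx -38.404$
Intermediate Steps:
$E = \frac{128}{57} \approx 2.2456$
$11 + E \left(-22\right) = 11 + \frac{128}{57} \left(-22\right) = 11 - \frac{2816}{57} = - \frac{2189}{57}$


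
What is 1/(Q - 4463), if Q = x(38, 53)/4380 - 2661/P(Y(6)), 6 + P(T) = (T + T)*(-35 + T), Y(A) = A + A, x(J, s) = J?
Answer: -33945/151334363 ≈ -0.00022430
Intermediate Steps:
Y(A) = 2*A
P(T) = -6 + 2*T*(-35 + T) (P(T) = -6 + (T + T)*(-35 + T) = -6 + (2*T)*(-35 + T) = -6 + 2*T*(-35 + T))
Q = 162172/33945 (Q = 38/4380 - 2661/(-6 - 140*6 + 2*(2*6)**2) = 38*(1/4380) - 2661/(-6 - 70*12 + 2*12**2) = 19/2190 - 2661/(-6 - 840 + 2*144) = 19/2190 - 2661/(-6 - 840 + 288) = 19/2190 - 2661/(-558) = 19/2190 - 2661*(-1/558) = 19/2190 + 887/186 = 162172/33945 ≈ 4.7775)
1/(Q - 4463) = 1/(162172/33945 - 4463) = 1/(-151334363/33945) = -33945/151334363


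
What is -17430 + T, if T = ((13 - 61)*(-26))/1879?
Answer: -32749722/1879 ≈ -17429.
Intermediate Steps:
T = 1248/1879 (T = -48*(-26)*(1/1879) = 1248*(1/1879) = 1248/1879 ≈ 0.66418)
-17430 + T = -17430 + 1248/1879 = -32749722/1879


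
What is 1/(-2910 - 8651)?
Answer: -1/11561 ≈ -8.6498e-5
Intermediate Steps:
1/(-2910 - 8651) = 1/(-11561) = -1/11561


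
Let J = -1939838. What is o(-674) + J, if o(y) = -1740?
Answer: -1941578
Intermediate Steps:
o(-674) + J = -1740 - 1939838 = -1941578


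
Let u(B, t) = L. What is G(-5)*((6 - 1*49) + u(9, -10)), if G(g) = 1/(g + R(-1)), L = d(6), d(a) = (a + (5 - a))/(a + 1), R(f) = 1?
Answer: 74/7 ≈ 10.571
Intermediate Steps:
d(a) = 5/(1 + a)
L = 5/7 (L = 5/(1 + 6) = 5/7 ≈ 0.71429)
G(g) = 1/(1 + g) (G(g) = 1/(g + 1) = 1/(1 + g))
u(B, t) = 5/7
G(-5)*((6 - 1*49) + u(9, -10)) = ((6 - 1*49) + 5/7)/(1 - 5) = ((6 - 49) + 5/7)/(-4) = -(-43 + 5/7)/4 = -¼*(-296/7) = 74/7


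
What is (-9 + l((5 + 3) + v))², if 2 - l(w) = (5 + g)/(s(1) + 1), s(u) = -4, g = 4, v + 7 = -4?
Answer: 16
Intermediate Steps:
v = -11 (v = -7 - 4 = -11)
l(w) = 5 (l(w) = 2 - (5 + 4)/(-4 + 1) = 2 - 9/(-3) = 2 - 9*(-1)/3 = 2 - 1*(-3) = 2 + 3 = 5)
(-9 + l((5 + 3) + v))² = (-9 + 5)² = (-4)² = 16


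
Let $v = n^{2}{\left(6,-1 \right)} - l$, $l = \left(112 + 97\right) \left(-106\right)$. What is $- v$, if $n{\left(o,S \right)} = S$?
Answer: $-22155$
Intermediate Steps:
$l = -22154$ ($l = 209 \left(-106\right) = -22154$)
$v = 22155$ ($v = \left(-1\right)^{2} - -22154 = 1 + 22154 = 22155$)
$- v = \left(-1\right) 22155 = -22155$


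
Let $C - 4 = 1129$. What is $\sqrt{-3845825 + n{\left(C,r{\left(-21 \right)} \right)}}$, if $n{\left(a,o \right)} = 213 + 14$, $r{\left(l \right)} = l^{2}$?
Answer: $i \sqrt{3845598} \approx 1961.0 i$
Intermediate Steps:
$C = 1133$ ($C = 4 + 1129 = 1133$)
$n{\left(a,o \right)} = 227$
$\sqrt{-3845825 + n{\left(C,r{\left(-21 \right)} \right)}} = \sqrt{-3845825 + 227} = \sqrt{-3845598} = i \sqrt{3845598}$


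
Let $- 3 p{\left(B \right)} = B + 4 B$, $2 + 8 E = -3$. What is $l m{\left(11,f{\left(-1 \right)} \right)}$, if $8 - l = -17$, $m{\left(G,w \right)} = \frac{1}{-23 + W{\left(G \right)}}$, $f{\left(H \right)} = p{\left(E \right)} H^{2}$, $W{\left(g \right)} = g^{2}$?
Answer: $\frac{25}{98} \approx 0.2551$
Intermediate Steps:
$E = - \frac{5}{8}$ ($E = - \frac{1}{4} + \frac{1}{8} \left(-3\right) = - \frac{1}{4} - \frac{3}{8} = - \frac{5}{8} \approx -0.625$)
$p{\left(B \right)} = - \frac{5 B}{3}$ ($p{\left(B \right)} = - \frac{B + 4 B}{3} = - \frac{5 B}{3}$)
$f{\left(H \right)} = \frac{25 H^{2}}{24}$ ($f{\left(H \right)} = \left(- \frac{5}{3}\right) \left(- \frac{5}{8}\right) H^{2} = \frac{25 H^{2}}{24}$)
$m{\left(G,w \right)} = \frac{1}{-23 + G^{2}}$
$l = 25$ ($l = 8 - -17 = 8 + 17 = 25$)
$l m{\left(11,f{\left(-1 \right)} \right)} = \frac{25}{-23 + 11^{2}} = \frac{25}{-23 + 121} = \frac{25}{98}$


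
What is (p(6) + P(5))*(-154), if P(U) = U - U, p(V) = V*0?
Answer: 0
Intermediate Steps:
p(V) = 0
P(U) = 0
(p(6) + P(5))*(-154) = (0 + 0)*(-154) = 0*(-154) = 0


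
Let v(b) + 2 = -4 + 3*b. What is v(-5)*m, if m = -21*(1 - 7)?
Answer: -2646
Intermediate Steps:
m = 126 (m = -21*(-6) = 126)
v(b) = -6 + 3*b (v(b) = -2 + (-4 + 3*b) = -6 + 3*b)
v(-5)*m = (-6 + 3*(-5))*126 = (-6 - 15)*126 = -21*126 = -2646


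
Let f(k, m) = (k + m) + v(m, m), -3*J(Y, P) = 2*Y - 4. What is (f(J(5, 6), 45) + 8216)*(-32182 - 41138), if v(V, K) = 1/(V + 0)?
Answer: -1816654528/3 ≈ -6.0555e+8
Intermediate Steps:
J(Y, P) = 4/3 - 2*Y/3 (J(Y, P) = -(2*Y - 4)/3 = -(-4 + 2*Y)/3 = 4/3 - 2*Y/3)
v(V, K) = 1/V
f(k, m) = k + m + 1/m (f(k, m) = (k + m) + 1/m = k + m + 1/m)
(f(J(5, 6), 45) + 8216)*(-32182 - 41138) = (((4/3 - ⅔*5) + 45 + 1/45) + 8216)*(-32182 - 41138) = (((4/3 - 10/3) + 45 + 1/45) + 8216)*(-73320) = ((-2 + 45 + 1/45) + 8216)*(-73320) = (1936/45 + 8216)*(-73320) = (371656/45)*(-73320) = -1816654528/3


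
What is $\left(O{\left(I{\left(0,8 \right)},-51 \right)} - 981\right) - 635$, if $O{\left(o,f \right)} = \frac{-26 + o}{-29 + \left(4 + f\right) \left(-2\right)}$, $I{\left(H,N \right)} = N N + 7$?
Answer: $- \frac{20999}{13} \approx -1615.3$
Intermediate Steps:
$I{\left(H,N \right)} = 7 + N^{2}$ ($I{\left(H,N \right)} = N^{2} + 7 = 7 + N^{2}$)
$O{\left(o,f \right)} = \frac{-26 + o}{-37 - 2 f}$ ($O{\left(o,f \right)} = \frac{-26 + o}{-29 - \left(8 + 2 f\right)} = \frac{-26 + o}{-37 - 2 f}$)
$\left(O{\left(I{\left(0,8 \right)},-51 \right)} - 981\right) - 635 = \left(\frac{26 - \left(7 + 8^{2}\right)}{37 + 2 \left(-51\right)} - 981\right) - 635 = \left(\frac{26 - \left(7 + 64\right)}{37 - 102} - 981\right) - 635 = \left(\frac{26 - 71}{-65} - 981\right) - 635 = \left(- \frac{26 - 71}{65} - 981\right) - 635 = \left(\left(- \frac{1}{65}\right) \left(-45\right) - 981\right) - 635 = \left(\frac{9}{13} - 981\right) - 635 = - \frac{12744}{13} - 635 = - \frac{20999}{13}$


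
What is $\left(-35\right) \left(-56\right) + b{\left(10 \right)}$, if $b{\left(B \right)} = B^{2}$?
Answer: $2060$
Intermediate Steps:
$\left(-35\right) \left(-56\right) + b{\left(10 \right)} = \left(-35\right) \left(-56\right) + 10^{2} = 1960 + 100 = 2060$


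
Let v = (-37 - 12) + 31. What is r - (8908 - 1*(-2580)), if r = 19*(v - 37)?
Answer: -12533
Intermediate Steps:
v = -18 (v = -49 + 31 = -18)
r = -1045 (r = 19*(-18 - 37) = 19*(-55) = -1045)
r - (8908 - 1*(-2580)) = -1045 - (8908 - 1*(-2580)) = -1045 - (8908 + 2580) = -1045 - 1*11488 = -1045 - 11488 = -12533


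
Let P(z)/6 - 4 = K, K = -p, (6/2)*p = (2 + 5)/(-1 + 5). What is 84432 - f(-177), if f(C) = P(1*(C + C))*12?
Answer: 84186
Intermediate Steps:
p = 7/12 (p = ((2 + 5)/(-1 + 5))/3 = (7/4)/3 = (7*(¼))/3 = (⅓)*(7/4) = 7/12 ≈ 0.58333)
K = -7/12 (K = -1*7/12 = -7/12 ≈ -0.58333)
P(z) = 41/2 (P(z) = 24 + 6*(-7/12) = 24 - 7/2 = 41/2)
f(C) = 246 (f(C) = (41/2)*12 = 246)
84432 - f(-177) = 84432 - 1*246 = 84432 - 246 = 84186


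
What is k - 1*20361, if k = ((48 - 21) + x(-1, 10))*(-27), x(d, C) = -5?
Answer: -20955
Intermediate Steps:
k = -594 (k = ((48 - 21) - 5)*(-27) = (27 - 5)*(-27) = 22*(-27) = -594)
k - 1*20361 = -594 - 1*20361 = -594 - 20361 = -20955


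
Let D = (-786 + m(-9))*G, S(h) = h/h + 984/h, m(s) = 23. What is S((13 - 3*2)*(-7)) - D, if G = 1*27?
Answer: 1008514/49 ≈ 20582.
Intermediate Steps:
G = 27
S(h) = 1 + 984/h
D = -20601 (D = (-786 + 23)*27 = -763*27 = -20601)
S((13 - 3*2)*(-7)) - D = (984 + (13 - 3*2)*(-7))/(((13 - 3*2)*(-7))) - 1*(-20601) = (984 + (13 - 6)*(-7))/(((13 - 6)*(-7))) + 20601 = (984 + 7*(-7))/((7*(-7))) + 20601 = (984 - 49)/(-49) + 20601 = -1/49*935 + 20601 = -935/49 + 20601 = 1008514/49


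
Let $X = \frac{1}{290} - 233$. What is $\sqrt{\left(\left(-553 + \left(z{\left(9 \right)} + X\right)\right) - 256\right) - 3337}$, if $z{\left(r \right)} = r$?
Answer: $\frac{3 i \sqrt{40835190}}{290} \approx 66.106 i$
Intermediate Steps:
$X = - \frac{67569}{290}$ ($X = \frac{1}{290} - 233 = - \frac{67569}{290} \approx -233.0$)
$\sqrt{\left(\left(-553 + \left(z{\left(9 \right)} + X\right)\right) - 256\right) - 3337} = \sqrt{\left(\left(-553 + \left(9 - \frac{67569}{290}\right)\right) - 256\right) - 3337} = \sqrt{\left(\left(-553 - \frac{64959}{290}\right) - 256\right) - 3337} = \sqrt{\left(- \frac{225329}{290} - 256\right) - 3337} = \sqrt{- \frac{299569}{290} - 3337} = \sqrt{- \frac{1267299}{290}} = \frac{3 i \sqrt{40835190}}{290}$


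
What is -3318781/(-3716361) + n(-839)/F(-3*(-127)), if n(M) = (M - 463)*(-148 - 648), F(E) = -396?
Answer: -9722961041/3716361 ≈ -2616.3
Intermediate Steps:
n(M) = 368548 - 796*M (n(M) = (-463 + M)*(-796) = 368548 - 796*M)
-3318781/(-3716361) + n(-839)/F(-3*(-127)) = -3318781/(-3716361) + (368548 - 796*(-839))/(-396) = -3318781*(-1/3716361) + (368548 + 667844)*(-1/396) = 3318781/3716361 + 1036392*(-1/396) = 3318781/3716361 - 86366/33 = -9722961041/3716361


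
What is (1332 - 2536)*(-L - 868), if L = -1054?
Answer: -223944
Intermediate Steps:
(1332 - 2536)*(-L - 868) = (1332 - 2536)*(-1*(-1054) - 868) = -1204*(1054 - 868) = -1204*186 = -223944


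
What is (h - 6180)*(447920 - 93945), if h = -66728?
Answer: -25807609300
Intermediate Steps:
(h - 6180)*(447920 - 93945) = (-66728 - 6180)*(447920 - 93945) = -72908*353975 = -25807609300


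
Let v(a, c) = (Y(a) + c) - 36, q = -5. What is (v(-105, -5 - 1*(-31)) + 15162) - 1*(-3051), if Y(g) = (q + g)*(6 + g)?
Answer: 29093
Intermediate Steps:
Y(g) = (-5 + g)*(6 + g)
v(a, c) = -66 + a + c + a² (v(a, c) = ((-30 + a + a²) + c) - 36 = (-30 + a + c + a²) - 36 = -66 + a + c + a²)
(v(-105, -5 - 1*(-31)) + 15162) - 1*(-3051) = ((-66 - 105 + (-5 - 1*(-31)) + (-105)²) + 15162) - 1*(-3051) = ((-66 - 105 + (-5 + 31) + 11025) + 15162) + 3051 = ((-66 - 105 + 26 + 11025) + 15162) + 3051 = (10880 + 15162) + 3051 = 26042 + 3051 = 29093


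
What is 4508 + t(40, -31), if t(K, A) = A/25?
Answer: 112669/25 ≈ 4506.8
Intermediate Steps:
t(K, A) = A/25 (t(K, A) = A*(1/25) = A/25)
4508 + t(40, -31) = 4508 + (1/25)*(-31) = 4508 - 31/25 = 112669/25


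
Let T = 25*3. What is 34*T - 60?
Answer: 2490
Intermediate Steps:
T = 75
34*T - 60 = 34*75 - 60 = 2550 - 60 = 2490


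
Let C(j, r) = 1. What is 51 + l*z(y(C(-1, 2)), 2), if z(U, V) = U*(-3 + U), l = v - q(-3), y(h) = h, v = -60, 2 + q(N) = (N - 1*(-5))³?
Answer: 183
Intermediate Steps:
q(N) = -2 + (5 + N)³ (q(N) = -2 + (N - 1*(-5))³ = -2 + (N + 5)³ = -2 + (5 + N)³)
l = -66 (l = -60 - (-2 + (5 - 3)³) = -60 - (-2 + 2³) = -60 - (-2 + 8) = -60 - 1*6 = -60 - 6 = -66)
51 + l*z(y(C(-1, 2)), 2) = 51 - 66*(-3 + 1) = 51 - 66*(-2) = 51 + 132 = 183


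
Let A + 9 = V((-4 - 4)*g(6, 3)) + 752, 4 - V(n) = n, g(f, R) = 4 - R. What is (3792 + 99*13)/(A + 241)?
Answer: 1693/332 ≈ 5.0994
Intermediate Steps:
V(n) = 4 - n
A = 755 (A = -9 + ((4 - (-4 - 4)*(4 - 1*3)) + 752) = -9 + ((4 - (-8)*(4 - 3)) + 752) = -9 + ((4 - (-8)) + 752) = -9 + ((4 - 1*(-8)) + 752) = -9 + ((4 + 8) + 752) = -9 + (12 + 752) = -9 + 764 = 755)
(3792 + 99*13)/(A + 241) = (3792 + 99*13)/(755 + 241) = (3792 + 1287)/996 = 5079*(1/996) = 1693/332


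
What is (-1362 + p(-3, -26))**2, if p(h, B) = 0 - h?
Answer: 1846881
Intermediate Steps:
p(h, B) = -h
(-1362 + p(-3, -26))**2 = (-1362 - 1*(-3))**2 = (-1362 + 3)**2 = (-1359)**2 = 1846881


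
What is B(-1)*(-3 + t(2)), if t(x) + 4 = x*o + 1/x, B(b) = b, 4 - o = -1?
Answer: -7/2 ≈ -3.5000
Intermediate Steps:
o = 5 (o = 4 - 1*(-1) = 4 + 1 = 5)
t(x) = -4 + 1/x + 5*x (t(x) = -4 + (x*5 + 1/x) = -4 + (5*x + 1/x) = -4 + (1/x + 5*x) = -4 + 1/x + 5*x)
B(-1)*(-3 + t(2)) = -(-3 + (-4 + 1/2 + 5*2)) = -(-3 + (-4 + ½ + 10)) = -(-3 + 13/2) = -1*7/2 = -7/2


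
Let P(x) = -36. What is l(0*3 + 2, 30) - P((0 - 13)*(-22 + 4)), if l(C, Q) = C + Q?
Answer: 68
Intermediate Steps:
l(0*3 + 2, 30) - P((0 - 13)*(-22 + 4)) = ((0*3 + 2) + 30) - 1*(-36) = ((0 + 2) + 30) + 36 = (2 + 30) + 36 = 32 + 36 = 68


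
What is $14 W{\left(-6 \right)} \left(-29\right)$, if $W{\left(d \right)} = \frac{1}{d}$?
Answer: $\frac{203}{3} \approx 67.667$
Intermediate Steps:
$14 W{\left(-6 \right)} \left(-29\right) = \frac{14}{-6} \left(-29\right) = 14 \left(- \frac{1}{6}\right) \left(-29\right) = \left(- \frac{7}{3}\right) \left(-29\right) = \frac{203}{3}$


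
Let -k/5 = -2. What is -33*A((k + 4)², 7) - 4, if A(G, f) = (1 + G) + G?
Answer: -12973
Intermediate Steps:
k = 10 (k = -5*(-2) = 10)
A(G, f) = 1 + 2*G
-33*A((k + 4)², 7) - 4 = -33*(1 + 2*(10 + 4)²) - 4 = -33*(1 + 2*14²) - 4 = -33*(1 + 2*196) - 4 = -33*(1 + 392) - 4 = -33*393 - 4 = -12969 - 4 = -12973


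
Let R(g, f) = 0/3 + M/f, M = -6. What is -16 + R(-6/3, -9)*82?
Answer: 116/3 ≈ 38.667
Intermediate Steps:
R(g, f) = -6/f (R(g, f) = 0/3 - 6/f = 0*(⅓) - 6/f = 0 - 6/f = -6/f)
-16 + R(-6/3, -9)*82 = -16 - 6/(-9)*82 = -16 - 6*(-⅑)*82 = -16 + (⅔)*82 = -16 + 164/3 = 116/3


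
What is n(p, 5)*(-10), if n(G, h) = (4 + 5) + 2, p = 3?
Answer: -110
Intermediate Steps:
n(G, h) = 11 (n(G, h) = 9 + 2 = 11)
n(p, 5)*(-10) = 11*(-10) = -110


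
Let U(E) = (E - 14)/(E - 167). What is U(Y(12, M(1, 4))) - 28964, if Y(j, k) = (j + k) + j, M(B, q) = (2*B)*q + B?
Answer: -3881195/134 ≈ -28964.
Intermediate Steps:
M(B, q) = B + 2*B*q (M(B, q) = 2*B*q + B = B + 2*B*q)
Y(j, k) = k + 2*j
U(E) = (-14 + E)/(-167 + E)
U(Y(12, M(1, 4))) - 28964 = (-14 + (1*(1 + 2*4) + 2*12))/(-167 + (1*(1 + 2*4) + 2*12)) - 28964 = (-14 + (1*(1 + 8) + 24))/(-167 + (1*(1 + 8) + 24)) - 28964 = (-14 + (1*9 + 24))/(-167 + (1*9 + 24)) - 28964 = (-14 + (9 + 24))/(-167 + (9 + 24)) - 28964 = (-14 + 33)/(-167 + 33) - 28964 = 19/(-134) - 28964 = -1/134*19 - 28964 = -19/134 - 28964 = -3881195/134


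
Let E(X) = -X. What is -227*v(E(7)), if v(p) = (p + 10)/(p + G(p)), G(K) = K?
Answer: 681/14 ≈ 48.643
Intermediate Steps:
v(p) = (10 + p)/(2*p) (v(p) = (p + 10)/(p + p) = (10 + p)/((2*p)) = (10 + p)*(1/(2*p)) = (10 + p)/(2*p))
-227*v(E(7)) = -227*(10 - 1*7)/(2*((-1*7))) = -227*(10 - 7)/(2*(-7)) = -227*(-1)*3/(2*7) = -227*(-3/14) = 681/14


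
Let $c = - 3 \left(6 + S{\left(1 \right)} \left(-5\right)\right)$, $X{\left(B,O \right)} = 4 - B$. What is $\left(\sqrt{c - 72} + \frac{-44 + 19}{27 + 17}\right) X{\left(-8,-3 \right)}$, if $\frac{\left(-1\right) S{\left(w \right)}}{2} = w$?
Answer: $- \frac{75}{11} + 24 i \sqrt{30} \approx -6.8182 + 131.45 i$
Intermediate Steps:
$S{\left(w \right)} = - 2 w$
$c = -48$ ($c = - 3 \left(6 + \left(-2\right) 1 \left(-5\right)\right) = - 3 \left(6 - -10\right) = - 3 \left(6 + 10\right) = \left(-3\right) 16 = -48$)
$\left(\sqrt{c - 72} + \frac{-44 + 19}{27 + 17}\right) X{\left(-8,-3 \right)} = \left(\sqrt{-48 - 72} + \frac{-44 + 19}{27 + 17}\right) \left(4 - -8\right) = \left(\sqrt{-120} - \frac{25}{44}\right) \left(4 + 8\right) = \left(2 i \sqrt{30} - \frac{25}{44}\right) 12 = \left(- \frac{25}{44} + 2 i \sqrt{30}\right) 12 = - \frac{75}{11} + 24 i \sqrt{30}$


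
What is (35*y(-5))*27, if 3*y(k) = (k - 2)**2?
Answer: 15435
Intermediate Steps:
y(k) = (-2 + k)**2/3 (y(k) = (k - 2)**2/3 = (-2 + k)**2/3)
(35*y(-5))*27 = (35*((-2 - 5)**2/3))*27 = (35*((1/3)*(-7)**2))*27 = (35*((1/3)*49))*27 = (35*(49/3))*27 = (1715/3)*27 = 15435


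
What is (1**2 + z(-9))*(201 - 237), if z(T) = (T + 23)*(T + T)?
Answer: 9036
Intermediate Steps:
z(T) = 2*T*(23 + T) (z(T) = (23 + T)*(2*T) = 2*T*(23 + T))
(1**2 + z(-9))*(201 - 237) = (1**2 + 2*(-9)*(23 - 9))*(201 - 237) = (1 + 2*(-9)*14)*(-36) = (1 - 252)*(-36) = -251*(-36) = 9036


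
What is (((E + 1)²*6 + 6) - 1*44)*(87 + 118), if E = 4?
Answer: 22960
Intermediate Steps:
(((E + 1)²*6 + 6) - 1*44)*(87 + 118) = (((4 + 1)²*6 + 6) - 1*44)*(87 + 118) = ((5²*6 + 6) - 44)*205 = ((25*6 + 6) - 44)*205 = ((150 + 6) - 44)*205 = (156 - 44)*205 = 112*205 = 22960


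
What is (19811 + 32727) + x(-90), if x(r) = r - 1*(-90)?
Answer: 52538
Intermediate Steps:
x(r) = 90 + r (x(r) = r + 90 = 90 + r)
(19811 + 32727) + x(-90) = (19811 + 32727) + (90 - 90) = 52538 + 0 = 52538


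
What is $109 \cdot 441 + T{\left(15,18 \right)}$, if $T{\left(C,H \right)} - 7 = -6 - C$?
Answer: $48055$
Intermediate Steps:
$T{\left(C,H \right)} = 1 - C$ ($T{\left(C,H \right)} = 7 - \left(6 + C\right) = 1 - C$)
$109 \cdot 441 + T{\left(15,18 \right)} = 109 \cdot 441 + \left(1 - 15\right) = 48069 + \left(1 - 15\right) = 48069 - 14 = 48055$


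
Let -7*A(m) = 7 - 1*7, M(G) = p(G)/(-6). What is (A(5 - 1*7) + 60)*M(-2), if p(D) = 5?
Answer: -50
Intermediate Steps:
M(G) = -5/6 (M(G) = 5/(-6) = 5*(-1/6) = -5/6)
A(m) = 0 (A(m) = -(7 - 1*7)/7 = -(7 - 7)/7 = -1/7*0 = 0)
(A(5 - 1*7) + 60)*M(-2) = (0 + 60)*(-5/6) = 60*(-5/6) = -50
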